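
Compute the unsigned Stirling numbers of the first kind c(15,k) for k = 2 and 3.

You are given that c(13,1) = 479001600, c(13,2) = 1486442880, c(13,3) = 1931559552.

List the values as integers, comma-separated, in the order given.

row 14: T[14][1]=13·479001600+0=6227020800  T[14][2]=13·1486442880+479001600=19802759040  T[14][3]=13·1931559552+1486442880=26596717056
row 15: T[15][2]=14·19802759040+6227020800=283465647360  T[15][3]=14·26596717056+19802759040=392156797824
Read c(15,2) = 283465647360, c(15,3) = 392156797824.

283465647360, 392156797824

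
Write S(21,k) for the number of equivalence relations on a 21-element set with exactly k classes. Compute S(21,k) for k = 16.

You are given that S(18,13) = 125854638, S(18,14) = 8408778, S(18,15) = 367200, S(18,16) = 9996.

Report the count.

809944464

i=19: T(19,14)=125854638+14·8408778=243577530 | T(19,15)=8408778+15·367200=13916778 | T(19,16)=367200+16·9996=527136
i=20: T(20,15)=243577530+15·13916778=452329200 | T(20,16)=13916778+16·527136=22350954
i=21: T(21,16)=452329200+16·22350954=809944464
Read S(21,16) = 809944464.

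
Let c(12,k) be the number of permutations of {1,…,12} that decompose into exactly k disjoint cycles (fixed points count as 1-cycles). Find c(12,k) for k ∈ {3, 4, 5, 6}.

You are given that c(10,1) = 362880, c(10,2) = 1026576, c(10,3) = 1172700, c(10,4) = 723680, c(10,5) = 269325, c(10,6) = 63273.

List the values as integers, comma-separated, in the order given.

i=11: T(11,2)=362880+10·1026576=10628640 | T(11,3)=1026576+10·1172700=12753576 | T(11,4)=1172700+10·723680=8409500 | T(11,5)=723680+10·269325=3416930 | T(11,6)=269325+10·63273=902055
i=12: T(12,3)=10628640+11·12753576=150917976 | T(12,4)=12753576+11·8409500=105258076 | T(12,5)=8409500+11·3416930=45995730 | T(12,6)=3416930+11·902055=13339535
Read c(12,3) = 150917976, c(12,4) = 105258076, c(12,5) = 45995730, c(12,6) = 13339535.

150917976, 105258076, 45995730, 13339535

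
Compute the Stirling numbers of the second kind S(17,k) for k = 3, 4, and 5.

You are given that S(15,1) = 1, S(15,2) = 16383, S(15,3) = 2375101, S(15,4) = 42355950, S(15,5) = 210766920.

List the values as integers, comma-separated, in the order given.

row 16: T[16][2]=2·16383+1=32767  T[16][3]=3·2375101+16383=7141686  T[16][4]=4·42355950+2375101=171798901  T[16][5]=5·210766920+42355950=1096190550
row 17: T[17][3]=3·7141686+32767=21457825  T[17][4]=4·171798901+7141686=694337290  T[17][5]=5·1096190550+171798901=5652751651
Read S(17,3) = 21457825, S(17,4) = 694337290, S(17,5) = 5652751651.

21457825, 694337290, 5652751651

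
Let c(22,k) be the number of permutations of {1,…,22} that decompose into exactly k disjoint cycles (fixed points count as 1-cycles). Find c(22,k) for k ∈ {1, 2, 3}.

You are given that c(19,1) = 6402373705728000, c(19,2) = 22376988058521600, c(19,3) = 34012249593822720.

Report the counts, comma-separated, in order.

51090942171709440000, 186244810780170240000, 298631902863216384000

[20] T[20,1]:19*6402373705728000+0=121645100408832000 · T[20,2]:19*22376988058521600+6402373705728000=431565146817638400 · T[20,3]:19*34012249593822720+22376988058521600=668609730341153280
[21] T[21,1]:20*121645100408832000+0=2432902008176640000 · T[21,2]:20*431565146817638400+121645100408832000=8752948036761600000 · T[21,3]:20*668609730341153280+431565146817638400=13803759753640704000
[22] T[22,1]:21*2432902008176640000+0=51090942171709440000 · T[22,2]:21*8752948036761600000+2432902008176640000=186244810780170240000 · T[22,3]:21*13803759753640704000+8752948036761600000=298631902863216384000
Read c(22,1) = 51090942171709440000, c(22,2) = 186244810780170240000, c(22,3) = 298631902863216384000.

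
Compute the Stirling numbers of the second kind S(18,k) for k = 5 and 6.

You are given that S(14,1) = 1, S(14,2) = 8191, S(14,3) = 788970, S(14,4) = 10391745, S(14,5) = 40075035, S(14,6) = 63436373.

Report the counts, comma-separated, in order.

row 15: T[15][2]=2·8191+1=16383  T[15][3]=3·788970+8191=2375101  T[15][4]=4·10391745+788970=42355950  T[15][5]=5·40075035+10391745=210766920  T[15][6]=6·63436373+40075035=420693273
row 16: T[16][3]=3·2375101+16383=7141686  T[16][4]=4·42355950+2375101=171798901  T[16][5]=5·210766920+42355950=1096190550  T[16][6]=6·420693273+210766920=2734926558
row 17: T[17][4]=4·171798901+7141686=694337290  T[17][5]=5·1096190550+171798901=5652751651  T[17][6]=6·2734926558+1096190550=17505749898
row 18: T[18][5]=5·5652751651+694337290=28958095545  T[18][6]=6·17505749898+5652751651=110687251039
Read S(18,5) = 28958095545, S(18,6) = 110687251039.

28958095545, 110687251039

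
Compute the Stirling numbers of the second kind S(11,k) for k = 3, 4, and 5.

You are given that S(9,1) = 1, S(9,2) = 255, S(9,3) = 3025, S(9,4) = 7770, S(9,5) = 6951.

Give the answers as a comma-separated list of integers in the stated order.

row 10: T[10][2]=2·255+1=511  T[10][3]=3·3025+255=9330  T[10][4]=4·7770+3025=34105  T[10][5]=5·6951+7770=42525
row 11: T[11][3]=3·9330+511=28501  T[11][4]=4·34105+9330=145750  T[11][5]=5·42525+34105=246730
Read S(11,3) = 28501, S(11,4) = 145750, S(11,5) = 246730.

28501, 145750, 246730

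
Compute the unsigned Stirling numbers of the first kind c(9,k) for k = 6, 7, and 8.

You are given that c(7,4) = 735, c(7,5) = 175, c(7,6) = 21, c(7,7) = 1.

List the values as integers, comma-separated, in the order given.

4536, 546, 36

@8  (8,5):175·7+735→1960, (8,6):21·7+175→322, (8,7):1·7+21→28, (8,8):0·7+1→1
@9  (9,6):322·8+1960→4536, (9,7):28·8+322→546, (9,8):1·8+28→36
Read c(9,6) = 4536, c(9,7) = 546, c(9,8) = 36.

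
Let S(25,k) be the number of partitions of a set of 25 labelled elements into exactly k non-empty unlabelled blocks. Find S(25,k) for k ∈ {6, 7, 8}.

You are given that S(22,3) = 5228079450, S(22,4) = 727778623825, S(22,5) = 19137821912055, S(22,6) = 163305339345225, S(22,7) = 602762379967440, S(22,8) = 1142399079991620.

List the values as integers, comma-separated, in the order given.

row 23: T[23][4]=4·727778623825+5228079450=2916342574750  T[23][5]=5·19137821912055+727778623825=96416888184100  T[23][6]=6·163305339345225+19137821912055=998969857983405  T[23][7]=7·602762379967440+163305339345225=4382641999117305  T[23][8]=8·1142399079991620+602762379967440=9741955019900400
row 24: T[24][5]=5·96416888184100+2916342574750=485000783495250  T[24][6]=6·998969857983405+96416888184100=6090236036084530  T[24][7]=7·4382641999117305+998969857983405=31677463851804540  T[24][8]=8·9741955019900400+4382641999117305=82318282158320505
row 25: T[25][6]=6·6090236036084530+485000783495250=37026417000002430  T[25][7]=7·31677463851804540+6090236036084530=227832482998716310  T[25][8]=8·82318282158320505+31677463851804540=690223721118368580
Read S(25,6) = 37026417000002430, S(25,7) = 227832482998716310, S(25,8) = 690223721118368580.

37026417000002430, 227832482998716310, 690223721118368580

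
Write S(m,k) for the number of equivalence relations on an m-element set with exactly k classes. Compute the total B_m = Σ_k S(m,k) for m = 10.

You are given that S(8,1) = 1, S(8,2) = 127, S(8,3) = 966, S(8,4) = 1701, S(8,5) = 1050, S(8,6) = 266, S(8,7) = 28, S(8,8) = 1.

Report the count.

115975

@9  (9,1):1·1+0→1, (9,2):127·2+1→255, (9,3):966·3+127→3025, (9,4):1701·4+966→7770, (9,5):1050·5+1701→6951, (9,6):266·6+1050→2646, (9,7):28·7+266→462, (9,8):1·8+28→36, (9,9):0·9+1→1
@10  (10,1):1·1+0→1, (10,2):255·2+1→511, (10,3):3025·3+255→9330, (10,4):7770·4+3025→34105, (10,5):6951·5+7770→42525, (10,6):2646·6+6951→22827, (10,7):462·7+2646→5880, (10,8):36·8+462→750, (10,9):1·9+36→45, (10,10):0·10+1→1
B_10 = ΣS(10,k) = 1+511+9330+34105+42525+22827+5880+750+45+1 = 115975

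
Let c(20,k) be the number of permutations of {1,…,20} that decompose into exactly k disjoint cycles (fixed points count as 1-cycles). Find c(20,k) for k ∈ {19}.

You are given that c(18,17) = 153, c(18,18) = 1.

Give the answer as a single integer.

190

i=19: T(19,18)=153+18·1=171 | T(19,19)=1+18·0=1
i=20: T(20,19)=171+19·1=190
Read c(20,19) = 190.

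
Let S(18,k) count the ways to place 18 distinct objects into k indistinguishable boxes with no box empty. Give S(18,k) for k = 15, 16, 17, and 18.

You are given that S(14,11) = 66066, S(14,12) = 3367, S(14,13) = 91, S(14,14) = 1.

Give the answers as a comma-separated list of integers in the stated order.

@15  (15,12):3367·12+66066→106470, (15,13):91·13+3367→4550, (15,14):1·14+91→105, (15,15):0·15+1→1
@16  (16,13):4550·13+106470→165620, (16,14):105·14+4550→6020, (16,15):1·15+105→120, (16,16):0·16+1→1
@17  (17,14):6020·14+165620→249900, (17,15):120·15+6020→7820, (17,16):1·16+120→136, (17,17):0·17+1→1
@18  (18,15):7820·15+249900→367200, (18,16):136·16+7820→9996, (18,17):1·17+136→153, (18,18):0·18+1→1
Read S(18,15) = 367200, S(18,16) = 9996, S(18,17) = 153, S(18,18) = 1.

367200, 9996, 153, 1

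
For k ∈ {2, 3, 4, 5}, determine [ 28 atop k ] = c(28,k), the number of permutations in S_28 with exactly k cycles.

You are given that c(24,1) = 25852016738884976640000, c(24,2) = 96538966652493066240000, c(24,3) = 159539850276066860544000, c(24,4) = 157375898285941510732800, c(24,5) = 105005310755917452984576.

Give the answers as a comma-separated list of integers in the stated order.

42373564558110787183902720000, 73689668464006010184007680000, 77226989703299075087834112000, 55278125307966865191587481600

[25] T[25,1]:24*25852016738884976640000+0=620448401733239439360000 · T[25,2]:24*96538966652493066240000+25852016738884976640000=2342787216398718566400000 · T[25,3]:24*159539850276066860544000+96538966652493066240000=3925495373278097719296000 · T[25,4]:24*157375898285941510732800+159539850276066860544000=3936561409138663118131200 · T[25,5]:24*105005310755917452984576+157375898285941510732800=2677503356427960382362624
[26] T[26,1]:25*620448401733239439360000+0=15511210043330985984000000 · T[26,2]:25*2342787216398718566400000+620448401733239439360000=59190128811701203599360000 · T[26,3]:25*3925495373278097719296000+2342787216398718566400000=100480171548351161548800000 · T[26,4]:25*3936561409138663118131200+3925495373278097719296000=102339530601744675672576000 · T[26,5]:25*2677503356427960382362624+3936561409138663118131200=70874145319837672677196800
[27] T[27,1]:26*15511210043330985984000000+0=403291461126605635584000000 · T[27,2]:26*59190128811701203599360000+15511210043330985984000000=1554454559147562279567360000 · T[27,3]:26*100480171548351161548800000+59190128811701203599360000=2671674589068831403868160000 · T[27,4]:26*102339530601744675672576000+100480171548351161548800000=2761307967193712729035776000 · T[27,5]:26*70874145319837672677196800+102339530601744675672576000=1945067308917524165279692800
[28] T[28,2]:27*1554454559147562279567360000+403291461126605635584000000=42373564558110787183902720000 · T[28,3]:27*2671674589068831403868160000+1554454559147562279567360000=73689668464006010184007680000 · T[28,4]:27*2761307967193712729035776000+2671674589068831403868160000=77226989703299075087834112000 · T[28,5]:27*1945067308917524165279692800+2761307967193712729035776000=55278125307966865191587481600
Read c(28,2) = 42373564558110787183902720000, c(28,3) = 73689668464006010184007680000, c(28,4) = 77226989703299075087834112000, c(28,5) = 55278125307966865191587481600.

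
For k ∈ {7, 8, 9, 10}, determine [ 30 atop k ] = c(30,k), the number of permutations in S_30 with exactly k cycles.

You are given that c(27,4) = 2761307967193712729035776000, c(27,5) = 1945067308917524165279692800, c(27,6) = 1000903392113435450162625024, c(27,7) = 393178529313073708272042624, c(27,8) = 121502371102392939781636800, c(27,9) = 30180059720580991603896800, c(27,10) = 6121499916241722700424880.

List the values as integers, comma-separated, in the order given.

[28] T[28,5]:27*1945067308917524165279692800+2761307967193712729035776000=55278125307966865191587481600 · T[28,6]:27*1000903392113435450162625024+1945067308917524165279692800=28969458895980281319670568448 · T[28,7]:27*393178529313073708272042624+1000903392113435450162625024=11616723683566425573507775872 · T[28,8]:27*121502371102392939781636800+393178529313073708272042624=3673742549077683082376236224 · T[28,9]:27*30180059720580991603896800+121502371102392939781636800=936363983558079713086850400 · T[28,10]:27*6121499916241722700424880+30180059720580991603896800=195460557459107504515368560
[29] T[29,6]:28*28969458895980281319670568448+55278125307966865191587481600=866422974395414742142363398144 · T[29,7]:28*11616723683566425573507775872+28969458895980281319670568448=354237722035840197377888292864 · T[29,8]:28*3673742549077683082376236224+11616723683566425573507775872=114481515057741551880042390144 · T[29,9]:28*936363983558079713086850400+3673742549077683082376236224=29891934088703915048808047424 · T[29,10]:28*195460557459107504515368560+936363983558079713086850400=6409259592413089839517170080
[30] T[30,7]:29*354237722035840197377888292864+866422974395414742142363398144=11139316913434780466101123891200 · T[30,8]:29*114481515057741551880042390144+354237722035840197377888292864=3674201658710345201899117607040 · T[30,9]:29*29891934088703915048808047424+114481515057741551880042390144=981347603630155088295475765440 · T[30,10]:29*6409259592413089839517170080+29891934088703915048808047424=215760462268683520394805979744
Read c(30,7) = 11139316913434780466101123891200, c(30,8) = 3674201658710345201899117607040, c(30,9) = 981347603630155088295475765440, c(30,10) = 215760462268683520394805979744.

11139316913434780466101123891200, 3674201658710345201899117607040, 981347603630155088295475765440, 215760462268683520394805979744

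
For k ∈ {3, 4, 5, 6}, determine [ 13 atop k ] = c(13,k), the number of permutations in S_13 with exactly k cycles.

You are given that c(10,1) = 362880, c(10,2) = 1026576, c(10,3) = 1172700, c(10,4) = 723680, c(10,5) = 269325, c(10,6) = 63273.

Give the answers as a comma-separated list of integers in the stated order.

1931559552, 1414014888, 657206836, 206070150

[11] T[11,1]:10*362880+0=3628800 · T[11,2]:10*1026576+362880=10628640 · T[11,3]:10*1172700+1026576=12753576 · T[11,4]:10*723680+1172700=8409500 · T[11,5]:10*269325+723680=3416930 · T[11,6]:10*63273+269325=902055
[12] T[12,2]:11*10628640+3628800=120543840 · T[12,3]:11*12753576+10628640=150917976 · T[12,4]:11*8409500+12753576=105258076 · T[12,5]:11*3416930+8409500=45995730 · T[12,6]:11*902055+3416930=13339535
[13] T[13,3]:12*150917976+120543840=1931559552 · T[13,4]:12*105258076+150917976=1414014888 · T[13,5]:12*45995730+105258076=657206836 · T[13,6]:12*13339535+45995730=206070150
Read c(13,3) = 1931559552, c(13,4) = 1414014888, c(13,5) = 657206836, c(13,6) = 206070150.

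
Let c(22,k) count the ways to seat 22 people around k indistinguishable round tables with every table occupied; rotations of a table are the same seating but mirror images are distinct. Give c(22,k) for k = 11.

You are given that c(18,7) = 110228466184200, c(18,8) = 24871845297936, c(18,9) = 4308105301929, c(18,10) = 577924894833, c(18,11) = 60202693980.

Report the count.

i=19: T(19,8)=110228466184200+18·24871845297936=557921681547048 | T(19,9)=24871845297936+18·4308105301929=102417740732658 | T(19,10)=4308105301929+18·577924894833=14710753408923 | T(19,11)=577924894833+18·60202693980=1661573386473
i=20: T(20,9)=557921681547048+19·102417740732658=2503858755467550 | T(20,10)=102417740732658+19·14710753408923=381922055502195 | T(20,11)=14710753408923+19·1661573386473=46280647751910
i=21: T(21,10)=2503858755467550+20·381922055502195=10142299865511450 | T(21,11)=381922055502195+20·46280647751910=1307535010540395
i=22: T(22,11)=10142299865511450+21·1307535010540395=37600535086859745
Read c(22,11) = 37600535086859745.

37600535086859745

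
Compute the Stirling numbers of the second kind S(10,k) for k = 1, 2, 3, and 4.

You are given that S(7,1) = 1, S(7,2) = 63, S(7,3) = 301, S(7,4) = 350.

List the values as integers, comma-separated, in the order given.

1, 511, 9330, 34105

@8  (8,1):1·1+0→1, (8,2):63·2+1→127, (8,3):301·3+63→966, (8,4):350·4+301→1701
@9  (9,1):1·1+0→1, (9,2):127·2+1→255, (9,3):966·3+127→3025, (9,4):1701·4+966→7770
@10  (10,1):1·1+0→1, (10,2):255·2+1→511, (10,3):3025·3+255→9330, (10,4):7770·4+3025→34105
Read S(10,1) = 1, S(10,2) = 511, S(10,3) = 9330, S(10,4) = 34105.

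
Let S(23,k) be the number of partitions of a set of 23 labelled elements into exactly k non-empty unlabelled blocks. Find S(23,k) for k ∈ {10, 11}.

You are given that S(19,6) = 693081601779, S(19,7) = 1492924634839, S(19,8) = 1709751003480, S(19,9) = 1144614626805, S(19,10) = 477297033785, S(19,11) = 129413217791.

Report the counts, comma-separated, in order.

i=20: T(20,7)=693081601779+7·1492924634839=11143554045652 | T(20,8)=1492924634839+8·1709751003480=15170932662679 | T(20,9)=1709751003480+9·1144614626805=12011282644725 | T(20,10)=1144614626805+10·477297033785=5917584964655 | T(20,11)=477297033785+11·129413217791=1900842429486
i=21: T(21,8)=11143554045652+8·15170932662679=132511015347084 | T(21,9)=15170932662679+9·12011282644725=123272476465204 | T(21,10)=12011282644725+10·5917584964655=71187132291275 | T(21,11)=5917584964655+11·1900842429486=26826851689001
i=22: T(22,9)=132511015347084+9·123272476465204=1241963303533920 | T(22,10)=123272476465204+10·71187132291275=835143799377954 | T(22,11)=71187132291275+11·26826851689001=366282500870286
i=23: T(23,10)=1241963303533920+10·835143799377954=9593401297313460 | T(23,11)=835143799377954+11·366282500870286=4864251308951100
Read S(23,10) = 9593401297313460, S(23,11) = 4864251308951100.

9593401297313460, 4864251308951100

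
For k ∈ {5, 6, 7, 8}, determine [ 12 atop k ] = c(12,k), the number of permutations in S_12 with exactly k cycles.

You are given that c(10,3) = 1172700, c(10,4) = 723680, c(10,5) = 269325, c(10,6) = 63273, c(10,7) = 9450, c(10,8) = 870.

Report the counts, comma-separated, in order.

r11: T_11,4=10×723680+1172700=8409500; T_11,5=10×269325+723680=3416930; T_11,6=10×63273+269325=902055; T_11,7=10×9450+63273=157773; T_11,8=10×870+9450=18150
r12: T_12,5=11×3416930+8409500=45995730; T_12,6=11×902055+3416930=13339535; T_12,7=11×157773+902055=2637558; T_12,8=11×18150+157773=357423
Read c(12,5) = 45995730, c(12,6) = 13339535, c(12,7) = 2637558, c(12,8) = 357423.

45995730, 13339535, 2637558, 357423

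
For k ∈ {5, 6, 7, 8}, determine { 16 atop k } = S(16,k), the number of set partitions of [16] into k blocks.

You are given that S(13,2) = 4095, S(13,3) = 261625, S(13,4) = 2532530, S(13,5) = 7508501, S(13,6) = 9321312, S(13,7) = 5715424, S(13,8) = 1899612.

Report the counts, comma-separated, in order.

1096190550, 2734926558, 3281882604, 2141764053

r14: T_14,3=3×261625+4095=788970; T_14,4=4×2532530+261625=10391745; T_14,5=5×7508501+2532530=40075035; T_14,6=6×9321312+7508501=63436373; T_14,7=7×5715424+9321312=49329280; T_14,8=8×1899612+5715424=20912320
r15: T_15,4=4×10391745+788970=42355950; T_15,5=5×40075035+10391745=210766920; T_15,6=6×63436373+40075035=420693273; T_15,7=7×49329280+63436373=408741333; T_15,8=8×20912320+49329280=216627840
r16: T_16,5=5×210766920+42355950=1096190550; T_16,6=6×420693273+210766920=2734926558; T_16,7=7×408741333+420693273=3281882604; T_16,8=8×216627840+408741333=2141764053
Read S(16,5) = 1096190550, S(16,6) = 2734926558, S(16,7) = 3281882604, S(16,8) = 2141764053.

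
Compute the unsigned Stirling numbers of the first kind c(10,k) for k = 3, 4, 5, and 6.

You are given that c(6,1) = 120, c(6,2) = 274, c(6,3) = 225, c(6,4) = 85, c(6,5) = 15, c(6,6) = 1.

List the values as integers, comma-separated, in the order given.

@7  (7,1):120·6+0→720, (7,2):274·6+120→1764, (7,3):225·6+274→1624, (7,4):85·6+225→735, (7,5):15·6+85→175, (7,6):1·6+15→21
@8  (8,1):720·7+0→5040, (8,2):1764·7+720→13068, (8,3):1624·7+1764→13132, (8,4):735·7+1624→6769, (8,5):175·7+735→1960, (8,6):21·7+175→322
@9  (9,2):13068·8+5040→109584, (9,3):13132·8+13068→118124, (9,4):6769·8+13132→67284, (9,5):1960·8+6769→22449, (9,6):322·8+1960→4536
@10  (10,3):118124·9+109584→1172700, (10,4):67284·9+118124→723680, (10,5):22449·9+67284→269325, (10,6):4536·9+22449→63273
Read c(10,3) = 1172700, c(10,4) = 723680, c(10,5) = 269325, c(10,6) = 63273.

1172700, 723680, 269325, 63273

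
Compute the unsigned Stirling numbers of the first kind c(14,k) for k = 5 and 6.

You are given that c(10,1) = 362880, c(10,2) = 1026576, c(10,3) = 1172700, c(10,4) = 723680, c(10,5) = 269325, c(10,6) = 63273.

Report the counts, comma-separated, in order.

9957703756, 3336118786

i=11: T(11,2)=362880+10·1026576=10628640 | T(11,3)=1026576+10·1172700=12753576 | T(11,4)=1172700+10·723680=8409500 | T(11,5)=723680+10·269325=3416930 | T(11,6)=269325+10·63273=902055
i=12: T(12,3)=10628640+11·12753576=150917976 | T(12,4)=12753576+11·8409500=105258076 | T(12,5)=8409500+11·3416930=45995730 | T(12,6)=3416930+11·902055=13339535
i=13: T(13,4)=150917976+12·105258076=1414014888 | T(13,5)=105258076+12·45995730=657206836 | T(13,6)=45995730+12·13339535=206070150
i=14: T(14,5)=1414014888+13·657206836=9957703756 | T(14,6)=657206836+13·206070150=3336118786
Read c(14,5) = 9957703756, c(14,6) = 3336118786.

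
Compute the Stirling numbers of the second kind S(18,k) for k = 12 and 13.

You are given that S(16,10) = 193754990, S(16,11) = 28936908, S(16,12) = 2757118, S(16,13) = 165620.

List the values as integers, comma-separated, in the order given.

@17  (17,11):28936908·11+193754990→512060978, (17,12):2757118·12+28936908→62022324, (17,13):165620·13+2757118→4910178
@18  (18,12):62022324·12+512060978→1256328866, (18,13):4910178·13+62022324→125854638
Read S(18,12) = 1256328866, S(18,13) = 125854638.

1256328866, 125854638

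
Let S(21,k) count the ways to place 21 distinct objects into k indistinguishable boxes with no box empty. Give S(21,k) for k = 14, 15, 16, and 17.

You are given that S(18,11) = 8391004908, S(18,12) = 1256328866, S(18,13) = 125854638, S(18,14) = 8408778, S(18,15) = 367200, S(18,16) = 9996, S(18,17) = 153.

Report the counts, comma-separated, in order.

@19  (19,12):1256328866·12+8391004908→23466951300, (19,13):125854638·13+1256328866→2892439160, (19,14):8408778·14+125854638→243577530, (19,15):367200·15+8408778→13916778, (19,16):9996·16+367200→527136, (19,17):153·17+9996→12597
@20  (20,13):2892439160·13+23466951300→61068660380, (20,14):243577530·14+2892439160→6302524580, (20,15):13916778·15+243577530→452329200, (20,16):527136·16+13916778→22350954, (20,17):12597·17+527136→741285
@21  (21,14):6302524580·14+61068660380→149304004500, (21,15):452329200·15+6302524580→13087462580, (21,16):22350954·16+452329200→809944464, (21,17):741285·17+22350954→34952799
Read S(21,14) = 149304004500, S(21,15) = 13087462580, S(21,16) = 809944464, S(21,17) = 34952799.

149304004500, 13087462580, 809944464, 34952799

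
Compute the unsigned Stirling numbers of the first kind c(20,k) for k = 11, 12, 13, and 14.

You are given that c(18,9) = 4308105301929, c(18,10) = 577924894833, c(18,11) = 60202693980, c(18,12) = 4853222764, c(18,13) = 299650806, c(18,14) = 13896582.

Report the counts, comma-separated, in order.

46280647751910, 4465226757381, 342252511900, 20692933630

r19: T_19,10=18×577924894833+4308105301929=14710753408923; T_19,11=18×60202693980+577924894833=1661573386473; T_19,12=18×4853222764+60202693980=147560703732; T_19,13=18×299650806+4853222764=10246937272; T_19,14=18×13896582+299650806=549789282
r20: T_20,11=19×1661573386473+14710753408923=46280647751910; T_20,12=19×147560703732+1661573386473=4465226757381; T_20,13=19×10246937272+147560703732=342252511900; T_20,14=19×549789282+10246937272=20692933630
Read c(20,11) = 46280647751910, c(20,12) = 4465226757381, c(20,13) = 342252511900, c(20,14) = 20692933630.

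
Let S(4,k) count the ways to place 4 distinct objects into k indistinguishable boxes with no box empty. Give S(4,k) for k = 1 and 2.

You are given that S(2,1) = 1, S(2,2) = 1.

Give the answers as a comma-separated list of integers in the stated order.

1, 7

@3  (3,1):1·1+0→1, (3,2):1·2+1→3
@4  (4,1):1·1+0→1, (4,2):3·2+1→7
Read S(4,1) = 1, S(4,2) = 7.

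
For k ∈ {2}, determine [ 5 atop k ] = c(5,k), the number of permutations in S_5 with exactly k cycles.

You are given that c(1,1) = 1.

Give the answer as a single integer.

row 2: T[2][1]=1·1+0=1  T[2][2]=1·0+1=1
row 3: T[3][1]=2·1+0=2  T[3][2]=2·1+1=3
row 4: T[4][1]=3·2+0=6  T[4][2]=3·3+2=11
row 5: T[5][2]=4·11+6=50
Read c(5,2) = 50.

50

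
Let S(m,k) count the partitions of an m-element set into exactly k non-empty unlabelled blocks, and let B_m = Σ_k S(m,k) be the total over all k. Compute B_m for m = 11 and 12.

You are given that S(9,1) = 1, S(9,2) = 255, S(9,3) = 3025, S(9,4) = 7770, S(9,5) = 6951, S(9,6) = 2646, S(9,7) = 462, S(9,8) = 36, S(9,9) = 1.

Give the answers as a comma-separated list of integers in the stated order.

[10] T[10,1]:1*1+0=1 · T[10,2]:2*255+1=511 · T[10,3]:3*3025+255=9330 · T[10,4]:4*7770+3025=34105 · T[10,5]:5*6951+7770=42525 · T[10,6]:6*2646+6951=22827 · T[10,7]:7*462+2646=5880 · T[10,8]:8*36+462=750 · T[10,9]:9*1+36=45 · T[10,10]:10*0+1=1
[11] T[11,1]:1*1+0=1 · T[11,2]:2*511+1=1023 · T[11,3]:3*9330+511=28501 · T[11,4]:4*34105+9330=145750 · T[11,5]:5*42525+34105=246730 · T[11,6]:6*22827+42525=179487 · T[11,7]:7*5880+22827=63987 · T[11,8]:8*750+5880=11880 · T[11,9]:9*45+750=1155 · T[11,10]:10*1+45=55 · T[11,11]:11*0+1=1
[12] T[12,1]:1*1+0=1 · T[12,2]:2*1023+1=2047 · T[12,3]:3*28501+1023=86526 · T[12,4]:4*145750+28501=611501 · T[12,5]:5*246730+145750=1379400 · T[12,6]:6*179487+246730=1323652 · T[12,7]:7*63987+179487=627396 · T[12,8]:8*11880+63987=159027 · T[12,9]:9*1155+11880=22275 · T[12,10]:10*55+1155=1705 · T[12,11]:11*1+55=66 · T[12,12]:12*0+1=1
B_11 = ΣS(11,k) = 1+1023+28501+145750+246730+179487+63987+11880+1155+55+1 = 678570
B_12 = ΣS(12,k) = 1+2047+86526+611501+1379400+1323652+627396+159027+22275+1705+66+1 = 4213597

678570, 4213597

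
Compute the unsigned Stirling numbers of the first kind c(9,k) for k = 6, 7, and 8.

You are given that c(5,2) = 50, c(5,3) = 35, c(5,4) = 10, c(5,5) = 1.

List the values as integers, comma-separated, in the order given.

r6: T_6,3=5×35+50=225; T_6,4=5×10+35=85; T_6,5=5×1+10=15; T_6,6=5×0+1=1
r7: T_7,4=6×85+225=735; T_7,5=6×15+85=175; T_7,6=6×1+15=21; T_7,7=6×0+1=1
r8: T_8,5=7×175+735=1960; T_8,6=7×21+175=322; T_8,7=7×1+21=28; T_8,8=7×0+1=1
r9: T_9,6=8×322+1960=4536; T_9,7=8×28+322=546; T_9,8=8×1+28=36
Read c(9,6) = 4536, c(9,7) = 546, c(9,8) = 36.

4536, 546, 36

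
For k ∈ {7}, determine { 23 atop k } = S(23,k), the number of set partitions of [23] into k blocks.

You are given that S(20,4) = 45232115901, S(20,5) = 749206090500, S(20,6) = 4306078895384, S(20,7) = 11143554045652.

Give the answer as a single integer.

4382641999117305

row 21: T[21][5]=5·749206090500+45232115901=3791262568401  T[21][6]=6·4306078895384+749206090500=26585679462804  T[21][7]=7·11143554045652+4306078895384=82310957214948
row 22: T[22][6]=6·26585679462804+3791262568401=163305339345225  T[22][7]=7·82310957214948+26585679462804=602762379967440
row 23: T[23][7]=7·602762379967440+163305339345225=4382641999117305
Read S(23,7) = 4382641999117305.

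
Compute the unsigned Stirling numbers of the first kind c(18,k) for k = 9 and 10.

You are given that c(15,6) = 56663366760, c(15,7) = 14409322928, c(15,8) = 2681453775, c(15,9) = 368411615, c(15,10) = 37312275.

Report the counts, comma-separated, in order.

i=16: T(16,7)=56663366760+15·14409322928=272803210680 | T(16,8)=14409322928+15·2681453775=54631129553 | T(16,9)=2681453775+15·368411615=8207628000 | T(16,10)=368411615+15·37312275=928095740
i=17: T(17,8)=272803210680+16·54631129553=1146901283528 | T(17,9)=54631129553+16·8207628000=185953177553 | T(17,10)=8207628000+16·928095740=23057159840
i=18: T(18,9)=1146901283528+17·185953177553=4308105301929 | T(18,10)=185953177553+17·23057159840=577924894833
Read c(18,9) = 4308105301929, c(18,10) = 577924894833.

4308105301929, 577924894833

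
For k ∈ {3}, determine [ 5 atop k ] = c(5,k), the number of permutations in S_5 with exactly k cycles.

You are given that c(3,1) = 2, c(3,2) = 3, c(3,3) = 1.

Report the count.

35

[4] T[4,2]:3*3+2=11 · T[4,3]:3*1+3=6
[5] T[5,3]:4*6+11=35
Read c(5,3) = 35.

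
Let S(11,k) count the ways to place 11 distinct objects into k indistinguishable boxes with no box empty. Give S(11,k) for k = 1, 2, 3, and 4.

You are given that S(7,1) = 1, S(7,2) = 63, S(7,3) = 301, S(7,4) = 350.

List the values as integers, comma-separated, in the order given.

1, 1023, 28501, 145750

i=8: T(8,1)=0+1·1=1 | T(8,2)=1+2·63=127 | T(8,3)=63+3·301=966 | T(8,4)=301+4·350=1701
i=9: T(9,1)=0+1·1=1 | T(9,2)=1+2·127=255 | T(9,3)=127+3·966=3025 | T(9,4)=966+4·1701=7770
i=10: T(10,1)=0+1·1=1 | T(10,2)=1+2·255=511 | T(10,3)=255+3·3025=9330 | T(10,4)=3025+4·7770=34105
i=11: T(11,1)=0+1·1=1 | T(11,2)=1+2·511=1023 | T(11,3)=511+3·9330=28501 | T(11,4)=9330+4·34105=145750
Read S(11,1) = 1, S(11,2) = 1023, S(11,3) = 28501, S(11,4) = 145750.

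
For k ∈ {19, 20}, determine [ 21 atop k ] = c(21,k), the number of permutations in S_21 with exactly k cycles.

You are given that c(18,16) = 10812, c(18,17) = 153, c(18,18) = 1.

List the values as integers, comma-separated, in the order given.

r19: T_19,17=18×153+10812=13566; T_19,18=18×1+153=171; T_19,19=18×0+1=1
r20: T_20,18=19×171+13566=16815; T_20,19=19×1+171=190; T_20,20=19×0+1=1
r21: T_21,19=20×190+16815=20615; T_21,20=20×1+190=210
Read c(21,19) = 20615, c(21,20) = 210.

20615, 210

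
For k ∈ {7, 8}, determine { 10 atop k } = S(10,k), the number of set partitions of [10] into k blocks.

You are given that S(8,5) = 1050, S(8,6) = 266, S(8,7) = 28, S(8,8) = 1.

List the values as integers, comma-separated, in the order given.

5880, 750

i=9: T(9,6)=1050+6·266=2646 | T(9,7)=266+7·28=462 | T(9,8)=28+8·1=36
i=10: T(10,7)=2646+7·462=5880 | T(10,8)=462+8·36=750
Read S(10,7) = 5880, S(10,8) = 750.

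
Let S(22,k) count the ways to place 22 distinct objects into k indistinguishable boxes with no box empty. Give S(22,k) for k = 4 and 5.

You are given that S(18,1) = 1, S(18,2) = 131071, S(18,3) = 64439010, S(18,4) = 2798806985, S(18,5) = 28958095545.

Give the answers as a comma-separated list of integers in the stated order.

727778623825, 19137821912055

@19  (19,1):1·1+0→1, (19,2):131071·2+1→262143, (19,3):64439010·3+131071→193448101, (19,4):2798806985·4+64439010→11259666950, (19,5):28958095545·5+2798806985→147589284710
@20  (20,2):262143·2+1→524287, (20,3):193448101·3+262143→580606446, (20,4):11259666950·4+193448101→45232115901, (20,5):147589284710·5+11259666950→749206090500
@21  (21,3):580606446·3+524287→1742343625, (21,4):45232115901·4+580606446→181509070050, (21,5):749206090500·5+45232115901→3791262568401
@22  (22,4):181509070050·4+1742343625→727778623825, (22,5):3791262568401·5+181509070050→19137821912055
Read S(22,4) = 727778623825, S(22,5) = 19137821912055.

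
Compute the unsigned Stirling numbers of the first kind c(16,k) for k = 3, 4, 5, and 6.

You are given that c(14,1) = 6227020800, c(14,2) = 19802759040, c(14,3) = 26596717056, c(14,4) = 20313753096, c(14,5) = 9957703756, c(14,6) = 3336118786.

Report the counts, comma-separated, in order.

[15] T[15,2]:14*19802759040+6227020800=283465647360 · T[15,3]:14*26596717056+19802759040=392156797824 · T[15,4]:14*20313753096+26596717056=310989260400 · T[15,5]:14*9957703756+20313753096=159721605680 · T[15,6]:14*3336118786+9957703756=56663366760
[16] T[16,3]:15*392156797824+283465647360=6165817614720 · T[16,4]:15*310989260400+392156797824=5056995703824 · T[16,5]:15*159721605680+310989260400=2706813345600 · T[16,6]:15*56663366760+159721605680=1009672107080
Read c(16,3) = 6165817614720, c(16,4) = 5056995703824, c(16,5) = 2706813345600, c(16,6) = 1009672107080.

6165817614720, 5056995703824, 2706813345600, 1009672107080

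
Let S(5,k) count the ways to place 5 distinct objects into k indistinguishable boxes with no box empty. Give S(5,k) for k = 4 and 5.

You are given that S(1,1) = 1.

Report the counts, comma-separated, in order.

r2: T_2,1=1×1+0=1; T_2,2=2×0+1=1
r3: T_3,2=2×1+1=3; T_3,3=3×0+1=1
r4: T_4,3=3×1+3=6; T_4,4=4×0+1=1
r5: T_5,4=4×1+6=10; T_5,5=5×0+1=1
Read S(5,4) = 10, S(5,5) = 1.

10, 1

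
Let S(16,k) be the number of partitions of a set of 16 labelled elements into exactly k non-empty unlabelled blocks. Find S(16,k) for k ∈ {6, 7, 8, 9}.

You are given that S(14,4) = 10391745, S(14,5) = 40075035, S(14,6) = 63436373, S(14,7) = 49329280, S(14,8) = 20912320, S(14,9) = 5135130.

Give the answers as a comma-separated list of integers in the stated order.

2734926558, 3281882604, 2141764053, 820784250

@15  (15,5):40075035·5+10391745→210766920, (15,6):63436373·6+40075035→420693273, (15,7):49329280·7+63436373→408741333, (15,8):20912320·8+49329280→216627840, (15,9):5135130·9+20912320→67128490
@16  (16,6):420693273·6+210766920→2734926558, (16,7):408741333·7+420693273→3281882604, (16,8):216627840·8+408741333→2141764053, (16,9):67128490·9+216627840→820784250
Read S(16,6) = 2734926558, S(16,7) = 3281882604, S(16,8) = 2141764053, S(16,9) = 820784250.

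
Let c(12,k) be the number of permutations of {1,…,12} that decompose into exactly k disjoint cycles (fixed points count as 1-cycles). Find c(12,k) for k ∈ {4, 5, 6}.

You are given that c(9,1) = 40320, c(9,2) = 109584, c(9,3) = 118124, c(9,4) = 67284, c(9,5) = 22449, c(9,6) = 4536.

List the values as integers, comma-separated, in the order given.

105258076, 45995730, 13339535

@10  (10,2):109584·9+40320→1026576, (10,3):118124·9+109584→1172700, (10,4):67284·9+118124→723680, (10,5):22449·9+67284→269325, (10,6):4536·9+22449→63273
@11  (11,3):1172700·10+1026576→12753576, (11,4):723680·10+1172700→8409500, (11,5):269325·10+723680→3416930, (11,6):63273·10+269325→902055
@12  (12,4):8409500·11+12753576→105258076, (12,5):3416930·11+8409500→45995730, (12,6):902055·11+3416930→13339535
Read c(12,4) = 105258076, c(12,5) = 45995730, c(12,6) = 13339535.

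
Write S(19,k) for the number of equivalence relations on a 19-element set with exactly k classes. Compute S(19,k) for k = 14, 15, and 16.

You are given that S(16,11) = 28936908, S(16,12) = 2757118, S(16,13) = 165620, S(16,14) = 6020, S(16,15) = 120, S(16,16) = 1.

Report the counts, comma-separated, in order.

r17: T_17,12=12×2757118+28936908=62022324; T_17,13=13×165620+2757118=4910178; T_17,14=14×6020+165620=249900; T_17,15=15×120+6020=7820; T_17,16=16×1+120=136
r18: T_18,13=13×4910178+62022324=125854638; T_18,14=14×249900+4910178=8408778; T_18,15=15×7820+249900=367200; T_18,16=16×136+7820=9996
r19: T_19,14=14×8408778+125854638=243577530; T_19,15=15×367200+8408778=13916778; T_19,16=16×9996+367200=527136
Read S(19,14) = 243577530, S(19,15) = 13916778, S(19,16) = 527136.

243577530, 13916778, 527136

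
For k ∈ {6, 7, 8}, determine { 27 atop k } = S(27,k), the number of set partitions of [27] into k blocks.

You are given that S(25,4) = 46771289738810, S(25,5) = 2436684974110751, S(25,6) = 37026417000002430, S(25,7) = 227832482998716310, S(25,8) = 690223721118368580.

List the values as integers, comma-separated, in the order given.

[26] T[26,5]:5*2436684974110751+46771289738810=12230196160292565 · T[26,6]:6*37026417000002430+2436684974110751=224595186974125331 · T[26,7]:7*227832482998716310+37026417000002430=1631853797991016600 · T[26,8]:8*690223721118368580+227832482998716310=5749622251945664950
[27] T[27,6]:6*224595186974125331+12230196160292565=1359801318005044551 · T[27,7]:7*1631853797991016600+224595186974125331=11647571772911241531 · T[27,8]:8*5749622251945664950+1631853797991016600=47628831813556336200
Read S(27,6) = 1359801318005044551, S(27,7) = 11647571772911241531, S(27,8) = 47628831813556336200.

1359801318005044551, 11647571772911241531, 47628831813556336200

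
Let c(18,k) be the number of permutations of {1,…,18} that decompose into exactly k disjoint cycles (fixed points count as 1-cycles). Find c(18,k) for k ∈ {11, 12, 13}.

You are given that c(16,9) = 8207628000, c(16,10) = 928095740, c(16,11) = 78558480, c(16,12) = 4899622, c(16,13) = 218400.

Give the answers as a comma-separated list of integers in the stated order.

60202693980, 4853222764, 299650806

@17  (17,10):928095740·16+8207628000→23057159840, (17,11):78558480·16+928095740→2185031420, (17,12):4899622·16+78558480→156952432, (17,13):218400·16+4899622→8394022
@18  (18,11):2185031420·17+23057159840→60202693980, (18,12):156952432·17+2185031420→4853222764, (18,13):8394022·17+156952432→299650806
Read c(18,11) = 60202693980, c(18,12) = 4853222764, c(18,13) = 299650806.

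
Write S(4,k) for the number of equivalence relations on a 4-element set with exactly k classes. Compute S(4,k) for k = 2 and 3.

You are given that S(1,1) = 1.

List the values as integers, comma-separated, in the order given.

@2  (2,1):1·1+0→1, (2,2):0·2+1→1
@3  (3,1):1·1+0→1, (3,2):1·2+1→3, (3,3):0·3+1→1
@4  (4,2):3·2+1→7, (4,3):1·3+3→6
Read S(4,2) = 7, S(4,3) = 6.

7, 6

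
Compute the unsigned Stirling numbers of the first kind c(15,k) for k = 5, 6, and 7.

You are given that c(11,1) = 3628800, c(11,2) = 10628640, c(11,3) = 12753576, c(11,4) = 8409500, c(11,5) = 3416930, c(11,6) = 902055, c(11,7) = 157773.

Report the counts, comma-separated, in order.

r12: T_12,2=11×10628640+3628800=120543840; T_12,3=11×12753576+10628640=150917976; T_12,4=11×8409500+12753576=105258076; T_12,5=11×3416930+8409500=45995730; T_12,6=11×902055+3416930=13339535; T_12,7=11×157773+902055=2637558
r13: T_13,3=12×150917976+120543840=1931559552; T_13,4=12×105258076+150917976=1414014888; T_13,5=12×45995730+105258076=657206836; T_13,6=12×13339535+45995730=206070150; T_13,7=12×2637558+13339535=44990231
r14: T_14,4=13×1414014888+1931559552=20313753096; T_14,5=13×657206836+1414014888=9957703756; T_14,6=13×206070150+657206836=3336118786; T_14,7=13×44990231+206070150=790943153
r15: T_15,5=14×9957703756+20313753096=159721605680; T_15,6=14×3336118786+9957703756=56663366760; T_15,7=14×790943153+3336118786=14409322928
Read c(15,5) = 159721605680, c(15,6) = 56663366760, c(15,7) = 14409322928.

159721605680, 56663366760, 14409322928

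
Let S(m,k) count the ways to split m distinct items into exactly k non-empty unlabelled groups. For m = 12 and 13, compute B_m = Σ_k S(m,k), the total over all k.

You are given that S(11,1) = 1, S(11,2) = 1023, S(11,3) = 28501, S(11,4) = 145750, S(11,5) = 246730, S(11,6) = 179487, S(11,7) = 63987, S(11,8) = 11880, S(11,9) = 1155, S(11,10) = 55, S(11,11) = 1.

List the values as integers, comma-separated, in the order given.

@12  (12,1):1·1+0→1, (12,2):1023·2+1→2047, (12,3):28501·3+1023→86526, (12,4):145750·4+28501→611501, (12,5):246730·5+145750→1379400, (12,6):179487·6+246730→1323652, (12,7):63987·7+179487→627396, (12,8):11880·8+63987→159027, (12,9):1155·9+11880→22275, (12,10):55·10+1155→1705, (12,11):1·11+55→66, (12,12):0·12+1→1
@13  (13,1):1·1+0→1, (13,2):2047·2+1→4095, (13,3):86526·3+2047→261625, (13,4):611501·4+86526→2532530, (13,5):1379400·5+611501→7508501, (13,6):1323652·6+1379400→9321312, (13,7):627396·7+1323652→5715424, (13,8):159027·8+627396→1899612, (13,9):22275·9+159027→359502, (13,10):1705·10+22275→39325, (13,11):66·11+1705→2431, (13,12):1·12+66→78, (13,13):0·13+1→1
B_12 = ΣS(12,k) = 1+2047+86526+611501+1379400+1323652+627396+159027+22275+1705+66+1 = 4213597
B_13 = ΣS(13,k) = 1+4095+261625+2532530+7508501+9321312+5715424+1899612+359502+39325+2431+78+1 = 27644437

4213597, 27644437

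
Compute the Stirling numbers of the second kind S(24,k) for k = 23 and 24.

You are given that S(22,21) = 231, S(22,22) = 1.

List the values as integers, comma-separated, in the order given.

276, 1

i=23: T(23,22)=231+22·1=253 | T(23,23)=1+23·0=1
i=24: T(24,23)=253+23·1=276 | T(24,24)=1+24·0=1
Read S(24,23) = 276, S(24,24) = 1.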